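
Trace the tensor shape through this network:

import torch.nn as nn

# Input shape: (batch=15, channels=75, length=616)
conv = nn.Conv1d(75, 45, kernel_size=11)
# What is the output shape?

Input shape: (15, 75, 616)
Output shape: (15, 45, 606)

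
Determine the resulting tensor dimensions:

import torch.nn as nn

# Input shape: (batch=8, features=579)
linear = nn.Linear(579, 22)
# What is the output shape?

Input shape: (8, 579)
Output shape: (8, 22)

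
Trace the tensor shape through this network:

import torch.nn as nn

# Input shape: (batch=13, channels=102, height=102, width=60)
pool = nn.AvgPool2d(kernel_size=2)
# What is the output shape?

Input shape: (13, 102, 102, 60)
Output shape: (13, 102, 51, 30)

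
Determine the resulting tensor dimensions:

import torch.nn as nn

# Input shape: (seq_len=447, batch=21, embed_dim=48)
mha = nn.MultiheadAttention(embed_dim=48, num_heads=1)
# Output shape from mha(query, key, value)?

Input shape: (447, 21, 48)
Output shape: (447, 21, 48)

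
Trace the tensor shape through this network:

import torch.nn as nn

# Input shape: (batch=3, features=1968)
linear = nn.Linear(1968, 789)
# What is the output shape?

Input shape: (3, 1968)
Output shape: (3, 789)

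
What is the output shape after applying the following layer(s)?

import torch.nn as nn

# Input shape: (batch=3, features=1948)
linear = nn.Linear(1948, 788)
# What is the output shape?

Input shape: (3, 1948)
Output shape: (3, 788)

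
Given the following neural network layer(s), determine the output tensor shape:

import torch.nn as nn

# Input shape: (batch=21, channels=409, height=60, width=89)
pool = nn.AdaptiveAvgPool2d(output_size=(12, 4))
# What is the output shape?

Input shape: (21, 409, 60, 89)
Output shape: (21, 409, 12, 4)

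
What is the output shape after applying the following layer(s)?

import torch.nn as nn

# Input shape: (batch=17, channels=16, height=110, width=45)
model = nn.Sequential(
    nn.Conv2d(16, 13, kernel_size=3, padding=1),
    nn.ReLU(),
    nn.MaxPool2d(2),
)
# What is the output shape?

Input shape: (17, 16, 110, 45)
  -> after Conv2d: (17, 13, 110, 45)
  -> after ReLU: (17, 13, 110, 45)
Output shape: (17, 13, 55, 22)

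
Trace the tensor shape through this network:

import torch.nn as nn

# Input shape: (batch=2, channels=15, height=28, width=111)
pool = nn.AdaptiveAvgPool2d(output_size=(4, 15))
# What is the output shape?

Input shape: (2, 15, 28, 111)
Output shape: (2, 15, 4, 15)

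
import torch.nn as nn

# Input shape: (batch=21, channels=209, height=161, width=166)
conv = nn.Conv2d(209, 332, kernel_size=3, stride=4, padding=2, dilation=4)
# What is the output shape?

Input shape: (21, 209, 161, 166)
Output shape: (21, 332, 40, 41)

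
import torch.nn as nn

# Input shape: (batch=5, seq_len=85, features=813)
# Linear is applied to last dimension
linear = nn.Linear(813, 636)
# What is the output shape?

Input shape: (5, 85, 813)
Output shape: (5, 85, 636)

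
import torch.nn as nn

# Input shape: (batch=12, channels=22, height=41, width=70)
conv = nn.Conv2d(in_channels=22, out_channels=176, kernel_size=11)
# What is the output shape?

Input shape: (12, 22, 41, 70)
Output shape: (12, 176, 31, 60)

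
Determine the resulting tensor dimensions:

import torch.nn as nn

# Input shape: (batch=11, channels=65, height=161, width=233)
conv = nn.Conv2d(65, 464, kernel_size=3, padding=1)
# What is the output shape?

Input shape: (11, 65, 161, 233)
Output shape: (11, 464, 161, 233)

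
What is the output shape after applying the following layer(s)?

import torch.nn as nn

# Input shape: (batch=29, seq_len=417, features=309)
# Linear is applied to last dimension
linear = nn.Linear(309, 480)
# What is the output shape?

Input shape: (29, 417, 309)
Output shape: (29, 417, 480)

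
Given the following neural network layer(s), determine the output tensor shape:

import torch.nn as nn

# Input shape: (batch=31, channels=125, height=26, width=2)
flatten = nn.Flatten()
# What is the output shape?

Input shape: (31, 125, 26, 2)
Output shape: (31, 6500)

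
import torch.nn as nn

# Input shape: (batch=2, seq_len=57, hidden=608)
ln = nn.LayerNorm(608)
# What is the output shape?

Input shape: (2, 57, 608)
Output shape: (2, 57, 608)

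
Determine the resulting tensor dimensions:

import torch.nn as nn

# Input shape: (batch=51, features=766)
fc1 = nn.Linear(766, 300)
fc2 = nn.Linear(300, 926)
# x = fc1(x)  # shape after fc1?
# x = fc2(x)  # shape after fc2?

Input shape: (51, 766)
  -> after fc1: (51, 300)
Output shape: (51, 926)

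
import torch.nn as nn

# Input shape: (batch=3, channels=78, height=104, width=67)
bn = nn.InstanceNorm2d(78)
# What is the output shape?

Input shape: (3, 78, 104, 67)
Output shape: (3, 78, 104, 67)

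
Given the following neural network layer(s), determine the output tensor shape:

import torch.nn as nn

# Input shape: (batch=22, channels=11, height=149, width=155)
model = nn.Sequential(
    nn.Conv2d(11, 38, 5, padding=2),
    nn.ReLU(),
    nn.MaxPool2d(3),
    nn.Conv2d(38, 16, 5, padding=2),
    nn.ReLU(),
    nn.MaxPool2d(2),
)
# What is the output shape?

Input shape: (22, 11, 149, 155)
  -> after first Conv2d: (22, 38, 149, 155)
  -> after first MaxPool2d: (22, 38, 49, 51)
  -> after second Conv2d: (22, 16, 49, 51)
Output shape: (22, 16, 24, 25)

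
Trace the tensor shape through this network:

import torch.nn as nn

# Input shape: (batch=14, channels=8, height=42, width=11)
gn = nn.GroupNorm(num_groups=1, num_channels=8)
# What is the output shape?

Input shape: (14, 8, 42, 11)
Output shape: (14, 8, 42, 11)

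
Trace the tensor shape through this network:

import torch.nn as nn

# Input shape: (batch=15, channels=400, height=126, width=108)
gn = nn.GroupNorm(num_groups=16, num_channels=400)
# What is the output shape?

Input shape: (15, 400, 126, 108)
Output shape: (15, 400, 126, 108)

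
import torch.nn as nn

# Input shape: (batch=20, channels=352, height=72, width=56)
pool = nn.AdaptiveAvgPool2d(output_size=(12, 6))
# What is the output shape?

Input shape: (20, 352, 72, 56)
Output shape: (20, 352, 12, 6)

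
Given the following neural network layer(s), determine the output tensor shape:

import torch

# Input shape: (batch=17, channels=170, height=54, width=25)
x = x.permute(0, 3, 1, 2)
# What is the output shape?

Input shape: (17, 170, 54, 25)
Output shape: (17, 25, 170, 54)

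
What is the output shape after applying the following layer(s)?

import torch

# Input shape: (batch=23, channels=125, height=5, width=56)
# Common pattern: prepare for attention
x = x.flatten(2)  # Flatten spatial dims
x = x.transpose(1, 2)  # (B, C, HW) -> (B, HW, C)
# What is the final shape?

Input shape: (23, 125, 5, 56)
  -> after flatten(2): (23, 125, 280)
Output shape: (23, 280, 125)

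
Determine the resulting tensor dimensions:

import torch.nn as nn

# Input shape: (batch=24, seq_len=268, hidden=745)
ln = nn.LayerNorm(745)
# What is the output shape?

Input shape: (24, 268, 745)
Output shape: (24, 268, 745)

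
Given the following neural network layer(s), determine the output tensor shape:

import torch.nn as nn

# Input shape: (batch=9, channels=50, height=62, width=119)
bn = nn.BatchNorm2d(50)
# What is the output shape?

Input shape: (9, 50, 62, 119)
Output shape: (9, 50, 62, 119)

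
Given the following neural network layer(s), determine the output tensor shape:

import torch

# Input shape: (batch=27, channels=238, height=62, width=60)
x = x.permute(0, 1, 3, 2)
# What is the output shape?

Input shape: (27, 238, 62, 60)
Output shape: (27, 238, 60, 62)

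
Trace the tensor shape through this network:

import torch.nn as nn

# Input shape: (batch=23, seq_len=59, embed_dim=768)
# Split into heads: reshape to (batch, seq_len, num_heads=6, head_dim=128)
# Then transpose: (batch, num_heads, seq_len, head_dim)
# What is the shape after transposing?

Input shape: (23, 59, 768)
  -> after reshape: (23, 59, 6, 128)
Output shape: (23, 6, 59, 128)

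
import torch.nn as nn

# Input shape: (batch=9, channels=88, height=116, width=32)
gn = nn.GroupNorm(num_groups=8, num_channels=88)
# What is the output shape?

Input shape: (9, 88, 116, 32)
Output shape: (9, 88, 116, 32)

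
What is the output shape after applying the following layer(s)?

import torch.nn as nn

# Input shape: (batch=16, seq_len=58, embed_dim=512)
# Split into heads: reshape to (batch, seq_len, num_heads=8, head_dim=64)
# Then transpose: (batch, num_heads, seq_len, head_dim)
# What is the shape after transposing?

Input shape: (16, 58, 512)
  -> after reshape: (16, 58, 8, 64)
Output shape: (16, 8, 58, 64)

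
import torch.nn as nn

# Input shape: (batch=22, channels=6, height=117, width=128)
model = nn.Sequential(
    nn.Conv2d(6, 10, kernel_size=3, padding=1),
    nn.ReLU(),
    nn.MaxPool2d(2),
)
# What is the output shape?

Input shape: (22, 6, 117, 128)
  -> after Conv2d: (22, 10, 117, 128)
  -> after ReLU: (22, 10, 117, 128)
Output shape: (22, 10, 58, 64)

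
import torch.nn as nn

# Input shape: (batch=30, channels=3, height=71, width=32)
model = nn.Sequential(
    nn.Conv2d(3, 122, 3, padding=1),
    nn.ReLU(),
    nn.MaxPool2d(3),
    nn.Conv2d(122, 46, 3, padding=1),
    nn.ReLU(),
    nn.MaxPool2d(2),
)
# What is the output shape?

Input shape: (30, 3, 71, 32)
  -> after first Conv2d: (30, 122, 71, 32)
  -> after first MaxPool2d: (30, 122, 23, 10)
  -> after second Conv2d: (30, 46, 23, 10)
Output shape: (30, 46, 11, 5)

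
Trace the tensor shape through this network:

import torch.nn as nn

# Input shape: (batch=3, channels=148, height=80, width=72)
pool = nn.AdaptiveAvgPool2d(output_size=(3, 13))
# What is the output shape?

Input shape: (3, 148, 80, 72)
Output shape: (3, 148, 3, 13)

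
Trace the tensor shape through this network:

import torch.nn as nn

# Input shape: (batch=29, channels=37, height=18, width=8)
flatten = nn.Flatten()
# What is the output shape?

Input shape: (29, 37, 18, 8)
Output shape: (29, 5328)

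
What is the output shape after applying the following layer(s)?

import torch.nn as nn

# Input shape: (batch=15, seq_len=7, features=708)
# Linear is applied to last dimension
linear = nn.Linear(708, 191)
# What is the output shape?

Input shape: (15, 7, 708)
Output shape: (15, 7, 191)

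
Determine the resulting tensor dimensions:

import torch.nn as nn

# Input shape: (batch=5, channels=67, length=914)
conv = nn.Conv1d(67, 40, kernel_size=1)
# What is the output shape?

Input shape: (5, 67, 914)
Output shape: (5, 40, 914)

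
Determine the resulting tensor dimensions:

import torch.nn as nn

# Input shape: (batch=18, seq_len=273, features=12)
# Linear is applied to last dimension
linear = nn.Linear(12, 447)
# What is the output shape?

Input shape: (18, 273, 12)
Output shape: (18, 273, 447)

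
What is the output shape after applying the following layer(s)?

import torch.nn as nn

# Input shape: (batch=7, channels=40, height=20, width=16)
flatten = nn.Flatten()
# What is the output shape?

Input shape: (7, 40, 20, 16)
Output shape: (7, 12800)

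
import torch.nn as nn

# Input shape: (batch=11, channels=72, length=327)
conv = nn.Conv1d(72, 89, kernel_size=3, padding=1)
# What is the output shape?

Input shape: (11, 72, 327)
Output shape: (11, 89, 327)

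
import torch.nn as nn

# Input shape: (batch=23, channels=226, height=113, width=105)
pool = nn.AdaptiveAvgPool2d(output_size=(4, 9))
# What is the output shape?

Input shape: (23, 226, 113, 105)
Output shape: (23, 226, 4, 9)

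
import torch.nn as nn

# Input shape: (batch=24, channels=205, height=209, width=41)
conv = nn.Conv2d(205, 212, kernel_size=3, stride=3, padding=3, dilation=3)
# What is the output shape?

Input shape: (24, 205, 209, 41)
Output shape: (24, 212, 70, 14)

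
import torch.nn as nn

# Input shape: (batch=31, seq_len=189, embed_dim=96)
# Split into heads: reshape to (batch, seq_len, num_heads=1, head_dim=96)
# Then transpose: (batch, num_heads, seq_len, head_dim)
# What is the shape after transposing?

Input shape: (31, 189, 96)
  -> after reshape: (31, 189, 1, 96)
Output shape: (31, 1, 189, 96)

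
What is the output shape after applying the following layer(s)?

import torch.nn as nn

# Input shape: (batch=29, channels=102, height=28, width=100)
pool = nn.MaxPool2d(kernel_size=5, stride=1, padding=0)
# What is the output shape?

Input shape: (29, 102, 28, 100)
Output shape: (29, 102, 24, 96)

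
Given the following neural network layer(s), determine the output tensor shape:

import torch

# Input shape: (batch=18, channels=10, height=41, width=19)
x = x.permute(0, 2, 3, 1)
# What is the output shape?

Input shape: (18, 10, 41, 19)
Output shape: (18, 41, 19, 10)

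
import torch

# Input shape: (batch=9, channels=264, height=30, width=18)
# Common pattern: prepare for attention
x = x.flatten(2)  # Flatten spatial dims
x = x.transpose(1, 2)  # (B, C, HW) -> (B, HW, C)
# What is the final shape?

Input shape: (9, 264, 30, 18)
  -> after flatten(2): (9, 264, 540)
Output shape: (9, 540, 264)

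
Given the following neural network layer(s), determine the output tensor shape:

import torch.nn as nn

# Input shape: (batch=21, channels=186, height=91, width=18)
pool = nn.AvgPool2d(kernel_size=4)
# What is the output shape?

Input shape: (21, 186, 91, 18)
Output shape: (21, 186, 22, 4)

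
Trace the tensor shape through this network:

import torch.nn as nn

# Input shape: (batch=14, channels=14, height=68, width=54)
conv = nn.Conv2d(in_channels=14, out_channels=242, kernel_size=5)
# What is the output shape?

Input shape: (14, 14, 68, 54)
Output shape: (14, 242, 64, 50)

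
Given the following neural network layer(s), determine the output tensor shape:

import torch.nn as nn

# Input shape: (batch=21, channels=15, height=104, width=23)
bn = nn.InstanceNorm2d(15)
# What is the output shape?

Input shape: (21, 15, 104, 23)
Output shape: (21, 15, 104, 23)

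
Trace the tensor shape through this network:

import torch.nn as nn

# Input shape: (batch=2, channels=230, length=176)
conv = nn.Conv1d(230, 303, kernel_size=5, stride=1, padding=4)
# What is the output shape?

Input shape: (2, 230, 176)
Output shape: (2, 303, 180)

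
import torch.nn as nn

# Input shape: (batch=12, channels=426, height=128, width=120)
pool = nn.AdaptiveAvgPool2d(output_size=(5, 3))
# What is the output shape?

Input shape: (12, 426, 128, 120)
Output shape: (12, 426, 5, 3)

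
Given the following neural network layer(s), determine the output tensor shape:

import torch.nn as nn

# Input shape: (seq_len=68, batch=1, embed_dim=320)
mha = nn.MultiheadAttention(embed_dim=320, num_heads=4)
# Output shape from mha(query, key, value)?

Input shape: (68, 1, 320)
Output shape: (68, 1, 320)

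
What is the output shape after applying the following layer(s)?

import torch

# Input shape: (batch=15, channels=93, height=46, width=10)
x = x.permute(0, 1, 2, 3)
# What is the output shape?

Input shape: (15, 93, 46, 10)
Output shape: (15, 93, 46, 10)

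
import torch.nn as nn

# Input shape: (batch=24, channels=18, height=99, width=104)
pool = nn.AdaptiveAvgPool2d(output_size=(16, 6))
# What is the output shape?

Input shape: (24, 18, 99, 104)
Output shape: (24, 18, 16, 6)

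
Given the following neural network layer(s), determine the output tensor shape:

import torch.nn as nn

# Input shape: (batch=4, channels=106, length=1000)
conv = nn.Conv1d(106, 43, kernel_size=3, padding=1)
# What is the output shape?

Input shape: (4, 106, 1000)
Output shape: (4, 43, 1000)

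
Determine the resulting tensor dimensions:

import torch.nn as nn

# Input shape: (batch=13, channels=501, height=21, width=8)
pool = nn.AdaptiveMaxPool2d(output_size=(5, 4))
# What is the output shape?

Input shape: (13, 501, 21, 8)
Output shape: (13, 501, 5, 4)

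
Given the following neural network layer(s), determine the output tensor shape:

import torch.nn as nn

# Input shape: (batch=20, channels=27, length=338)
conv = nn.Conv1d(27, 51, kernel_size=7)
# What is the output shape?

Input shape: (20, 27, 338)
Output shape: (20, 51, 332)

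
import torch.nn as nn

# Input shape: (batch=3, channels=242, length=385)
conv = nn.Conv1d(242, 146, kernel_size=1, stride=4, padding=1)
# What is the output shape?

Input shape: (3, 242, 385)
Output shape: (3, 146, 97)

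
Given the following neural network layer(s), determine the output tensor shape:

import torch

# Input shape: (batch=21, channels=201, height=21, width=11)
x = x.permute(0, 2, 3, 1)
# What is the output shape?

Input shape: (21, 201, 21, 11)
Output shape: (21, 21, 11, 201)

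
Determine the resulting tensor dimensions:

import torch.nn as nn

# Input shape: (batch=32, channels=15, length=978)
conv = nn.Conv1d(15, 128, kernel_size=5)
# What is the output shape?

Input shape: (32, 15, 978)
Output shape: (32, 128, 974)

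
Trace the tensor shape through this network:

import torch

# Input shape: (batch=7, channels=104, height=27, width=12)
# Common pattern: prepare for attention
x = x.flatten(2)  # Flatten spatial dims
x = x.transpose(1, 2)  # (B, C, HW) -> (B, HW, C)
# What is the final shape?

Input shape: (7, 104, 27, 12)
  -> after flatten(2): (7, 104, 324)
Output shape: (7, 324, 104)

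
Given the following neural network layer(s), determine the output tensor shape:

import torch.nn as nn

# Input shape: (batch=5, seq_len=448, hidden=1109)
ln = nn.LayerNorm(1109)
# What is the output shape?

Input shape: (5, 448, 1109)
Output shape: (5, 448, 1109)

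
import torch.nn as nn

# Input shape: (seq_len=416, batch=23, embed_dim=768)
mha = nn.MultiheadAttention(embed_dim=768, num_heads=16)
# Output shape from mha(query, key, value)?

Input shape: (416, 23, 768)
Output shape: (416, 23, 768)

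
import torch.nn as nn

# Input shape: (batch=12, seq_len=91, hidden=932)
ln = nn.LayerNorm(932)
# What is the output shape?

Input shape: (12, 91, 932)
Output shape: (12, 91, 932)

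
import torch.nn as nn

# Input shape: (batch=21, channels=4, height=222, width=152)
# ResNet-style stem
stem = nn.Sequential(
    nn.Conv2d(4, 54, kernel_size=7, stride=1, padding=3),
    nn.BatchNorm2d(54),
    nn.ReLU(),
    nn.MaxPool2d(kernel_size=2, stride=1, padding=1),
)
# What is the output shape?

Input shape: (21, 4, 222, 152)
  -> after Conv2d 7x7 stride=1: (21, 54, 222, 152)
Output shape: (21, 54, 223, 153)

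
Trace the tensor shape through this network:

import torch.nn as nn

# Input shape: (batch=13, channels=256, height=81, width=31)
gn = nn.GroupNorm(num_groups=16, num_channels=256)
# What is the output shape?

Input shape: (13, 256, 81, 31)
Output shape: (13, 256, 81, 31)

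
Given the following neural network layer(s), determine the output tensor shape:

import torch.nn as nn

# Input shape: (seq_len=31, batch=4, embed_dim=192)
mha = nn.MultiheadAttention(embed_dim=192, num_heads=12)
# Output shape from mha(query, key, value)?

Input shape: (31, 4, 192)
Output shape: (31, 4, 192)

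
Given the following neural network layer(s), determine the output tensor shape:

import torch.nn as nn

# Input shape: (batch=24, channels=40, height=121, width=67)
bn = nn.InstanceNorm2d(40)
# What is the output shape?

Input shape: (24, 40, 121, 67)
Output shape: (24, 40, 121, 67)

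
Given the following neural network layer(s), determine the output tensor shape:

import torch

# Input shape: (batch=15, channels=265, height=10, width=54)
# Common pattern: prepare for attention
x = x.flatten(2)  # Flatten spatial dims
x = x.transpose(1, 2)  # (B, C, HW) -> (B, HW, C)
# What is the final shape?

Input shape: (15, 265, 10, 54)
  -> after flatten(2): (15, 265, 540)
Output shape: (15, 540, 265)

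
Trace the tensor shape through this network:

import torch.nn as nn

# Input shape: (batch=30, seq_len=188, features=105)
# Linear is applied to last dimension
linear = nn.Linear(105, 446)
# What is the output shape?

Input shape: (30, 188, 105)
Output shape: (30, 188, 446)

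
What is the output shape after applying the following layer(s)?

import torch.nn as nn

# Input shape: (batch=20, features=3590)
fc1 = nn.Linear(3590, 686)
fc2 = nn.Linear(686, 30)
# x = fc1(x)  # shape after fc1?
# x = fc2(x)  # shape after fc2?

Input shape: (20, 3590)
  -> after fc1: (20, 686)
Output shape: (20, 30)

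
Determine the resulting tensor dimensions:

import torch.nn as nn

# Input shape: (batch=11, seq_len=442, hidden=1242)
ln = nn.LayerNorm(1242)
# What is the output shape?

Input shape: (11, 442, 1242)
Output shape: (11, 442, 1242)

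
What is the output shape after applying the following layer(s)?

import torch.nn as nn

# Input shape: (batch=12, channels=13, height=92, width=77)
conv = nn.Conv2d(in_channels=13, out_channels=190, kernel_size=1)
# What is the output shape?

Input shape: (12, 13, 92, 77)
Output shape: (12, 190, 92, 77)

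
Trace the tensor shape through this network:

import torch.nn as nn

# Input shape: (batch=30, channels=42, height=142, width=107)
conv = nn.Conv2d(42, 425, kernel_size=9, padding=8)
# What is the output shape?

Input shape: (30, 42, 142, 107)
Output shape: (30, 425, 150, 115)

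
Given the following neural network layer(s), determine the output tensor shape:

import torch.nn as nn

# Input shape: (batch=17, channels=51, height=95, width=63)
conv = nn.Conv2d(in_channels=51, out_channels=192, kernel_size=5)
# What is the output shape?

Input shape: (17, 51, 95, 63)
Output shape: (17, 192, 91, 59)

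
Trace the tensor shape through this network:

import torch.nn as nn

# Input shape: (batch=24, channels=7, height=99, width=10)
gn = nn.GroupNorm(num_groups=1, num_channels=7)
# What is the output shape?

Input shape: (24, 7, 99, 10)
Output shape: (24, 7, 99, 10)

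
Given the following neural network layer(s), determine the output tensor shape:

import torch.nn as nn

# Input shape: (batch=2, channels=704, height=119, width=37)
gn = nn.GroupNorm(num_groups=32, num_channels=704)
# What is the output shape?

Input shape: (2, 704, 119, 37)
Output shape: (2, 704, 119, 37)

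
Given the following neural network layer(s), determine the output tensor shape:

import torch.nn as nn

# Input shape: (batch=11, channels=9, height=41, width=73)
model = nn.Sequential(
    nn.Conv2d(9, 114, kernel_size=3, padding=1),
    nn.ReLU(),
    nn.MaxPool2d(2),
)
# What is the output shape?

Input shape: (11, 9, 41, 73)
  -> after Conv2d: (11, 114, 41, 73)
  -> after ReLU: (11, 114, 41, 73)
Output shape: (11, 114, 20, 36)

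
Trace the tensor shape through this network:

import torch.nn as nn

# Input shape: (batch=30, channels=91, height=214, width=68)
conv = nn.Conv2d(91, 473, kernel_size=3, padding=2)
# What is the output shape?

Input shape: (30, 91, 214, 68)
Output shape: (30, 473, 216, 70)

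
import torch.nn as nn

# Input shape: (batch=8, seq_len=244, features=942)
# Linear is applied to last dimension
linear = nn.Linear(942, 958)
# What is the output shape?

Input shape: (8, 244, 942)
Output shape: (8, 244, 958)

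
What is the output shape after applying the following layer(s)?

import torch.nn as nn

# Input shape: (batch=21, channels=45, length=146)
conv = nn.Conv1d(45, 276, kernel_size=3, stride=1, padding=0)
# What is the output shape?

Input shape: (21, 45, 146)
Output shape: (21, 276, 144)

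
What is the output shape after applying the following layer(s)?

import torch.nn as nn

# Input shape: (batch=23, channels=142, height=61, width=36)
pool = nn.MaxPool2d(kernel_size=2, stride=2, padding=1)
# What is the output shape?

Input shape: (23, 142, 61, 36)
Output shape: (23, 142, 31, 19)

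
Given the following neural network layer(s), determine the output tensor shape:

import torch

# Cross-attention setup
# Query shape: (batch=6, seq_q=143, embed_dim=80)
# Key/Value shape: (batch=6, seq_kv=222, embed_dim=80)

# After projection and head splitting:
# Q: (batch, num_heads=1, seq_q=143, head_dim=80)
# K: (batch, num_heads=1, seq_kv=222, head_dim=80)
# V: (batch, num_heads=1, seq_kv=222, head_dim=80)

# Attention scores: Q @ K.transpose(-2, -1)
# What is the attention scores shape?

Input shape: (6, 143, 80)
Output shape: (6, 1, 143, 222)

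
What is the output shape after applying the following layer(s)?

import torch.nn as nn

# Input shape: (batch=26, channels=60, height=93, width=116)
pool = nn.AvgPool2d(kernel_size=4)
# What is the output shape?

Input shape: (26, 60, 93, 116)
Output shape: (26, 60, 23, 29)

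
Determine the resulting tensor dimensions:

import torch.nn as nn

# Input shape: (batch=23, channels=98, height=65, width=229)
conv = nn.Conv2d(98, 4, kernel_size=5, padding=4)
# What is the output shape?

Input shape: (23, 98, 65, 229)
Output shape: (23, 4, 69, 233)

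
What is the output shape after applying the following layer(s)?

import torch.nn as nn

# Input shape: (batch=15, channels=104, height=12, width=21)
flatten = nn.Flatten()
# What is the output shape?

Input shape: (15, 104, 12, 21)
Output shape: (15, 26208)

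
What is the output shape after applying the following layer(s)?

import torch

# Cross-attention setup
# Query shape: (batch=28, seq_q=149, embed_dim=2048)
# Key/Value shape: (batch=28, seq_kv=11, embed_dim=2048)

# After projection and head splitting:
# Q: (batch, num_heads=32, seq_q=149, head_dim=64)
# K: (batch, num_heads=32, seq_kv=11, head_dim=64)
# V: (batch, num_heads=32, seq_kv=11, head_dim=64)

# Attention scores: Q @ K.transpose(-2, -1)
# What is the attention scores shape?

Input shape: (28, 149, 2048)
Output shape: (28, 32, 149, 11)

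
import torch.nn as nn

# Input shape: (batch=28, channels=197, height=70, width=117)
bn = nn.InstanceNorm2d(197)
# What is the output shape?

Input shape: (28, 197, 70, 117)
Output shape: (28, 197, 70, 117)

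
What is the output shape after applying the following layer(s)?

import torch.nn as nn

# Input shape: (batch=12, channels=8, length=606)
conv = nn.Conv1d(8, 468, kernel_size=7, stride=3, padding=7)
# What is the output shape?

Input shape: (12, 8, 606)
Output shape: (12, 468, 205)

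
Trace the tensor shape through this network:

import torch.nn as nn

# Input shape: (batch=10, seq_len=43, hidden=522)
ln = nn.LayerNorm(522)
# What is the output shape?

Input shape: (10, 43, 522)
Output shape: (10, 43, 522)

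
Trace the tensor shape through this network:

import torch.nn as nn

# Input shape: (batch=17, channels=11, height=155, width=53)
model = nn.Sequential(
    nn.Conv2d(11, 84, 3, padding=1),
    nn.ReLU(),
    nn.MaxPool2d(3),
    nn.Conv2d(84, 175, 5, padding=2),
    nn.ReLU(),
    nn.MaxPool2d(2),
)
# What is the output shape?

Input shape: (17, 11, 155, 53)
  -> after first Conv2d: (17, 84, 155, 53)
  -> after first MaxPool2d: (17, 84, 51, 17)
  -> after second Conv2d: (17, 175, 51, 17)
Output shape: (17, 175, 25, 8)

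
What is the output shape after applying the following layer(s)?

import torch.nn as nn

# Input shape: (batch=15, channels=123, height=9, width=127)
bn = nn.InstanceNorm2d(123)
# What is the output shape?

Input shape: (15, 123, 9, 127)
Output shape: (15, 123, 9, 127)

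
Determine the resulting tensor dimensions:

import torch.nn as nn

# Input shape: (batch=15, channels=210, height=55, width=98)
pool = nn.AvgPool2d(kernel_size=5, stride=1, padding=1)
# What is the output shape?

Input shape: (15, 210, 55, 98)
Output shape: (15, 210, 53, 96)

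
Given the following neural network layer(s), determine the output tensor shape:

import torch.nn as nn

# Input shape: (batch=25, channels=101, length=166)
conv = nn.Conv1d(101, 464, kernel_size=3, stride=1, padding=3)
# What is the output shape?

Input shape: (25, 101, 166)
Output shape: (25, 464, 170)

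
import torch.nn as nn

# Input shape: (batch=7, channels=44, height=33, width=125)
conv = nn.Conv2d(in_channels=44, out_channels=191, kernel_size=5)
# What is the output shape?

Input shape: (7, 44, 33, 125)
Output shape: (7, 191, 29, 121)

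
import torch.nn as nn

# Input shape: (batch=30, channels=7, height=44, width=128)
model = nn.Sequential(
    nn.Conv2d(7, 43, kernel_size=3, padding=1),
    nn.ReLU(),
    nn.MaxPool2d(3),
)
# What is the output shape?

Input shape: (30, 7, 44, 128)
  -> after Conv2d: (30, 43, 44, 128)
  -> after ReLU: (30, 43, 44, 128)
Output shape: (30, 43, 14, 42)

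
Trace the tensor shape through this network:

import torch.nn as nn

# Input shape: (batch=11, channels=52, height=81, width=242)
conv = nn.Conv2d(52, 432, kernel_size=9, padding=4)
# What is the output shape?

Input shape: (11, 52, 81, 242)
Output shape: (11, 432, 81, 242)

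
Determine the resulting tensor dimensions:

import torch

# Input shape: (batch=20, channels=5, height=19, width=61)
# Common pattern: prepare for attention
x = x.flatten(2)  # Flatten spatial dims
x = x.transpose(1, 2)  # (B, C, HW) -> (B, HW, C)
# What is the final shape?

Input shape: (20, 5, 19, 61)
  -> after flatten(2): (20, 5, 1159)
Output shape: (20, 1159, 5)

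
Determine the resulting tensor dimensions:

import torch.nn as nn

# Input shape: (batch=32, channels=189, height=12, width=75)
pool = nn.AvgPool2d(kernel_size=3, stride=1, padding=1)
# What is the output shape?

Input shape: (32, 189, 12, 75)
Output shape: (32, 189, 12, 75)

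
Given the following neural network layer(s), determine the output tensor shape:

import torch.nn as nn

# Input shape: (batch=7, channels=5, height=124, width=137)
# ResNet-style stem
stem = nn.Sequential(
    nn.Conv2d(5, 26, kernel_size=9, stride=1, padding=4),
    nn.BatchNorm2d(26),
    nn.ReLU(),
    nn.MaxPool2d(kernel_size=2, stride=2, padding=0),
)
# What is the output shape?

Input shape: (7, 5, 124, 137)
  -> after Conv2d 9x9 stride=1: (7, 26, 124, 137)
Output shape: (7, 26, 62, 68)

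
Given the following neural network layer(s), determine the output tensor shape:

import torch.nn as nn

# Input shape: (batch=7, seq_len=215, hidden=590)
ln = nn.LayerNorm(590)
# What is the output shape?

Input shape: (7, 215, 590)
Output shape: (7, 215, 590)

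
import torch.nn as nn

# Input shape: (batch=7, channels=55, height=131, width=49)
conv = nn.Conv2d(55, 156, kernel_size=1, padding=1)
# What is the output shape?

Input shape: (7, 55, 131, 49)
Output shape: (7, 156, 133, 51)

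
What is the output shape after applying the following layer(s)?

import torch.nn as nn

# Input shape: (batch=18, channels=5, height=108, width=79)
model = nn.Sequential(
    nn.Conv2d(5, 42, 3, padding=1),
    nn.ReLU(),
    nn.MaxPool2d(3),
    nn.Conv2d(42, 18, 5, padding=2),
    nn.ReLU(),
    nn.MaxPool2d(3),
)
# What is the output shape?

Input shape: (18, 5, 108, 79)
  -> after first Conv2d: (18, 42, 108, 79)
  -> after first MaxPool2d: (18, 42, 36, 26)
  -> after second Conv2d: (18, 18, 36, 26)
Output shape: (18, 18, 12, 8)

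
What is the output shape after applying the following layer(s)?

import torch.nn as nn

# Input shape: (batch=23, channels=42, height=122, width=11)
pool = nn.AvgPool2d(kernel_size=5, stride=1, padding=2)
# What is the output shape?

Input shape: (23, 42, 122, 11)
Output shape: (23, 42, 122, 11)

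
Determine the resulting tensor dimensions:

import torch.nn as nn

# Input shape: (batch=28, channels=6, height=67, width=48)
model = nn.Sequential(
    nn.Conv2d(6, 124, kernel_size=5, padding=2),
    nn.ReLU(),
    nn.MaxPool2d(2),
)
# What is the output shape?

Input shape: (28, 6, 67, 48)
  -> after Conv2d: (28, 124, 67, 48)
  -> after ReLU: (28, 124, 67, 48)
Output shape: (28, 124, 33, 24)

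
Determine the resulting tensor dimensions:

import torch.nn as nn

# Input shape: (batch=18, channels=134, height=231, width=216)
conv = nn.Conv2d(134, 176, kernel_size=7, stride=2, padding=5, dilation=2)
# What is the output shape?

Input shape: (18, 134, 231, 216)
Output shape: (18, 176, 115, 107)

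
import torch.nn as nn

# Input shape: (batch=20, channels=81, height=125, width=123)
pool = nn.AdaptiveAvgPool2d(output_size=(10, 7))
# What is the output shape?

Input shape: (20, 81, 125, 123)
Output shape: (20, 81, 10, 7)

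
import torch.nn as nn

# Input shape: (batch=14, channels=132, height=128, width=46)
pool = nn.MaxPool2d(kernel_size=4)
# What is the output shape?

Input shape: (14, 132, 128, 46)
Output shape: (14, 132, 32, 11)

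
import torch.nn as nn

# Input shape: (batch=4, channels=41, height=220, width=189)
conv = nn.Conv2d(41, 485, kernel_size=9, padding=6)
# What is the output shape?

Input shape: (4, 41, 220, 189)
Output shape: (4, 485, 224, 193)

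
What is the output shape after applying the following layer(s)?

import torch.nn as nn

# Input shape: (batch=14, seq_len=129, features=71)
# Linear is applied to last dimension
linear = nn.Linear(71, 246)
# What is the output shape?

Input shape: (14, 129, 71)
Output shape: (14, 129, 246)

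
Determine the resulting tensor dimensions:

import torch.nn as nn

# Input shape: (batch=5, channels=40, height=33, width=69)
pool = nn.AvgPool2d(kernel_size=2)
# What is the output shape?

Input shape: (5, 40, 33, 69)
Output shape: (5, 40, 16, 34)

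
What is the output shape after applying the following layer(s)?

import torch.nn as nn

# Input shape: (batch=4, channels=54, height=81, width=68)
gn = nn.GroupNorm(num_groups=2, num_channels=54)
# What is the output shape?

Input shape: (4, 54, 81, 68)
Output shape: (4, 54, 81, 68)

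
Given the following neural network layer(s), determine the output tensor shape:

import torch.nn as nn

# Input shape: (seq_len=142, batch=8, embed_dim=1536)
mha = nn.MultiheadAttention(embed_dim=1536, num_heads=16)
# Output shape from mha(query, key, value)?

Input shape: (142, 8, 1536)
Output shape: (142, 8, 1536)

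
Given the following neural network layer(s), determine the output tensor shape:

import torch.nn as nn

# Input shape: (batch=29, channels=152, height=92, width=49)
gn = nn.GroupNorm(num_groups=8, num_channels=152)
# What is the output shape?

Input shape: (29, 152, 92, 49)
Output shape: (29, 152, 92, 49)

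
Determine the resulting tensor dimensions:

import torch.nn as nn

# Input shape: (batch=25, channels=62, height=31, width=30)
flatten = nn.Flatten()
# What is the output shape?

Input shape: (25, 62, 31, 30)
Output shape: (25, 57660)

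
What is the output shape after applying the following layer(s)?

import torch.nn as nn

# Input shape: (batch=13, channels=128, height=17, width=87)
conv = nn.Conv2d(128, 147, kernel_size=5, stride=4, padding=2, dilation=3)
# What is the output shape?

Input shape: (13, 128, 17, 87)
Output shape: (13, 147, 3, 20)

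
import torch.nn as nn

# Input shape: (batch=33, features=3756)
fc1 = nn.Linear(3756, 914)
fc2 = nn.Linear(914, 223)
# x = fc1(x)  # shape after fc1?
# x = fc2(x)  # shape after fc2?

Input shape: (33, 3756)
  -> after fc1: (33, 914)
Output shape: (33, 223)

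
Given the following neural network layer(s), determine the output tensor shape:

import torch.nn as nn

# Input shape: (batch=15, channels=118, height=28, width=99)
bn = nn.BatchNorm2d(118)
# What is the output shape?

Input shape: (15, 118, 28, 99)
Output shape: (15, 118, 28, 99)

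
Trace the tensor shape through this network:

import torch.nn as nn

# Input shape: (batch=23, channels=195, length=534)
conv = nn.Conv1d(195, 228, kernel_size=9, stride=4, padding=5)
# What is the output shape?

Input shape: (23, 195, 534)
Output shape: (23, 228, 134)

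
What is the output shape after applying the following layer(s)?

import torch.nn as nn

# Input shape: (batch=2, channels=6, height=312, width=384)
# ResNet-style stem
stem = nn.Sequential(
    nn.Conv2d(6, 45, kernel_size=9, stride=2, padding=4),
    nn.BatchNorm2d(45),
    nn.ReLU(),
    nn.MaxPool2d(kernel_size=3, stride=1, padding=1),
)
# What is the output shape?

Input shape: (2, 6, 312, 384)
  -> after Conv2d 9x9 stride=2: (2, 45, 156, 192)
Output shape: (2, 45, 156, 192)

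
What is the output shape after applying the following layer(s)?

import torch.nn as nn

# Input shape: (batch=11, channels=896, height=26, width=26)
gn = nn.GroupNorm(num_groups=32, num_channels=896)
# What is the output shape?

Input shape: (11, 896, 26, 26)
Output shape: (11, 896, 26, 26)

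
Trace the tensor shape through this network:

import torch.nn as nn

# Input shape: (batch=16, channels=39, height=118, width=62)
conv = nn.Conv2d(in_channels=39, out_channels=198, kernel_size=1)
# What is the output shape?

Input shape: (16, 39, 118, 62)
Output shape: (16, 198, 118, 62)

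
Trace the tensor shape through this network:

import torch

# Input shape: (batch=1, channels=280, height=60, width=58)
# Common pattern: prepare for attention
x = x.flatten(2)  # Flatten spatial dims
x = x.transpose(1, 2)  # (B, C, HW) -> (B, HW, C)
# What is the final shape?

Input shape: (1, 280, 60, 58)
  -> after flatten(2): (1, 280, 3480)
Output shape: (1, 3480, 280)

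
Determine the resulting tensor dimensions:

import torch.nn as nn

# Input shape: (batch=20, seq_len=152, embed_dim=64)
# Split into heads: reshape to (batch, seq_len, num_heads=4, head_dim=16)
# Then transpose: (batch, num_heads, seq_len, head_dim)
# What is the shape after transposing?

Input shape: (20, 152, 64)
  -> after reshape: (20, 152, 4, 16)
Output shape: (20, 4, 152, 16)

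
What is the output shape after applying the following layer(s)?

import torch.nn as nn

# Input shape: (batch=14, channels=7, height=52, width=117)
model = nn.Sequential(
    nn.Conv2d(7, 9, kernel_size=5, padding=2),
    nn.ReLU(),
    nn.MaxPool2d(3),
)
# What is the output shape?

Input shape: (14, 7, 52, 117)
  -> after Conv2d: (14, 9, 52, 117)
  -> after ReLU: (14, 9, 52, 117)
Output shape: (14, 9, 17, 39)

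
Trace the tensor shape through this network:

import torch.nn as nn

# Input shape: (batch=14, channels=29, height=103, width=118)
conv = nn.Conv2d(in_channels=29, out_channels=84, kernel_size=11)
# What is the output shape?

Input shape: (14, 29, 103, 118)
Output shape: (14, 84, 93, 108)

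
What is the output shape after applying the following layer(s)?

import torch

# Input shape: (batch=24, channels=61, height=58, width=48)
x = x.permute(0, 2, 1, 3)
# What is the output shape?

Input shape: (24, 61, 58, 48)
Output shape: (24, 58, 61, 48)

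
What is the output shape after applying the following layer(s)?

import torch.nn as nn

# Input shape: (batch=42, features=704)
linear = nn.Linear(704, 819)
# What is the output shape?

Input shape: (42, 704)
Output shape: (42, 819)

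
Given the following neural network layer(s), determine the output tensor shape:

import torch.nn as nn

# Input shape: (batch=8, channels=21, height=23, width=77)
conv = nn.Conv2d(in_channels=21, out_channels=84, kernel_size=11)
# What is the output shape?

Input shape: (8, 21, 23, 77)
Output shape: (8, 84, 13, 67)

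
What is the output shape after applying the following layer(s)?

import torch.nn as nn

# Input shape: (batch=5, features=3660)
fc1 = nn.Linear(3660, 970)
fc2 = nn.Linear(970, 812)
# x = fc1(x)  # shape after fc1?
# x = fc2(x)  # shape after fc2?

Input shape: (5, 3660)
  -> after fc1: (5, 970)
Output shape: (5, 812)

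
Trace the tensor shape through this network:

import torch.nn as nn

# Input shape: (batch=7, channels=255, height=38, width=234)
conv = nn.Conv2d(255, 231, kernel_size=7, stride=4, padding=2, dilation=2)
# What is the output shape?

Input shape: (7, 255, 38, 234)
Output shape: (7, 231, 8, 57)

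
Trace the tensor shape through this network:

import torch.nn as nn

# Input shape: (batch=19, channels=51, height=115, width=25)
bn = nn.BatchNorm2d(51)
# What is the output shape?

Input shape: (19, 51, 115, 25)
Output shape: (19, 51, 115, 25)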